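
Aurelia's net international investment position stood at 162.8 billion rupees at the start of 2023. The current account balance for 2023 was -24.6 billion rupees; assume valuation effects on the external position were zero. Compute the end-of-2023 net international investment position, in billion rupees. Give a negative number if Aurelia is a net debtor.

138.2

With no valuation effects, change in NIIP = current account = -24.6
End-of-year NIIP = 162.8 + (-24.6) = 138.2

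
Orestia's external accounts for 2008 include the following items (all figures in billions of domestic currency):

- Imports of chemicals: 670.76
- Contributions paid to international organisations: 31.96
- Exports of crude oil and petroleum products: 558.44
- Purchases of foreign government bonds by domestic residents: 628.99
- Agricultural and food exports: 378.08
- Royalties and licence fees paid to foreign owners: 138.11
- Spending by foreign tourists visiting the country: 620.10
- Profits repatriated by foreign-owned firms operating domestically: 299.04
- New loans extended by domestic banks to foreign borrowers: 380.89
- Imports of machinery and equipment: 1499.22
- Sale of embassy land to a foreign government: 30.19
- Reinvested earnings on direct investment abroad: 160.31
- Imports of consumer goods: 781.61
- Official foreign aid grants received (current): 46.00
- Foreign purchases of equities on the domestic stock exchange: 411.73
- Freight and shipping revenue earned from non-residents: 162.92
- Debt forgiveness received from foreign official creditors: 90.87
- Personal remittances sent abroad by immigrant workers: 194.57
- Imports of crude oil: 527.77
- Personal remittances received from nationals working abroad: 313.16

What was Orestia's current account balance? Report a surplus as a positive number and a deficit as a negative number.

-1904.03

Goods: -527.77 - 670.76 - 1499.22 + 378.08 + 558.44 - 781.61 = -2542.84
Services: 162.92 - 138.11 + 620.10 = 644.91
Primary income: 160.31 - 299.04 = -138.73
Secondary income: 46.00 + 313.16 - 194.57 - 31.96 = 132.63
Current account = (-2542.84) + 644.91 + (-138.73) + 132.63 = -1904.03
(Excluded from the current account — financial account: purchases of foreign government bonds by domestic residents 628.99, new loans extended by domestic banks to foreign borrowers 380.89, foreign purchases of equities on the domestic stock exchange 411.73; capital account: sale of embassy land to a foreign government 30.19, debt forgiveness received from foreign official creditors 90.87.)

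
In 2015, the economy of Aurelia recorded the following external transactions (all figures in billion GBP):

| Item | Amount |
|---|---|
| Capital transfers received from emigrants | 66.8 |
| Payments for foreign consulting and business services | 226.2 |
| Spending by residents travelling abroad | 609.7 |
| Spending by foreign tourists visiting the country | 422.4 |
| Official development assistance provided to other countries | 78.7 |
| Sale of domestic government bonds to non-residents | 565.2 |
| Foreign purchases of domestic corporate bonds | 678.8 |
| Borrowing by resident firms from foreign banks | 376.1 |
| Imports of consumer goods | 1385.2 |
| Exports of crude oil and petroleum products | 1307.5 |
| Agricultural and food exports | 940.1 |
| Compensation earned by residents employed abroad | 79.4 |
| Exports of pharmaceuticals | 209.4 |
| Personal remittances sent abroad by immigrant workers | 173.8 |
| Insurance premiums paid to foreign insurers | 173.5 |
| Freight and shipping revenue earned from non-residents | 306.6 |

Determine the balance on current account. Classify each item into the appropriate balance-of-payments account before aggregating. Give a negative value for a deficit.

Goods: -1385.2 + 940.1 + 209.4 + 1307.5 = 1071.8
Services: 422.4 - 609.7 + 306.6 - 226.2 - 173.5 = -280.4
Primary income: 79.4
Secondary income: -78.7 - 173.8 = -252.5
Current account = 1071.8 + (-280.4) + 79.4 + (-252.5) = 618.3
(Excluded from the current account — capital account: capital transfers received from emigrants 66.8; financial account: sale of domestic government bonds to non-residents 565.2, foreign purchases of domestic corporate bonds 678.8, borrowing by resident firms from foreign banks 376.1.)

618.3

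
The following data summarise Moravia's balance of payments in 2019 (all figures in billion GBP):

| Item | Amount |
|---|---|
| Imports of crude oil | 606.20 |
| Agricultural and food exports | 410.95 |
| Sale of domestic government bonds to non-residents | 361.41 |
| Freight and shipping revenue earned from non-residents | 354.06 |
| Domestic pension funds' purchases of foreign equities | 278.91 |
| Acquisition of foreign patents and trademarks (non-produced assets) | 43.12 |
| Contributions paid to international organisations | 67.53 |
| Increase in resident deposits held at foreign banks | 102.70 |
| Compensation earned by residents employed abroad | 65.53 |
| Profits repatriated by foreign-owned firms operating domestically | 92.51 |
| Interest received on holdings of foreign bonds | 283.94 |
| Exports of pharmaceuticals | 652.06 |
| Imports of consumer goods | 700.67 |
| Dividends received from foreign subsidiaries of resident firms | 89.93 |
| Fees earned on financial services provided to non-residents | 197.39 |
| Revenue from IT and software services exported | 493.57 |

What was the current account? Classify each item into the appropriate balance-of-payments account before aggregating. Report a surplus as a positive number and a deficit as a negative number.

1080.52

Goods: -606.20 - 700.67 + 652.06 + 410.95 = -243.86
Services: 354.06 + 197.39 + 493.57 = 1045.02
Primary income: -92.51 + 89.93 + 65.53 + 283.94 = 346.89
Secondary income: -67.53
Current account = (-243.86) + 1045.02 + 346.89 + (-67.53) = 1080.52
(Excluded from the current account — financial account: sale of domestic government bonds to non-residents 361.41, domestic pension funds' purchases of foreign equities 278.91, increase in resident deposits held at foreign banks 102.70; capital account: acquisition of foreign patents and trademarks (non-produced assets) 43.12.)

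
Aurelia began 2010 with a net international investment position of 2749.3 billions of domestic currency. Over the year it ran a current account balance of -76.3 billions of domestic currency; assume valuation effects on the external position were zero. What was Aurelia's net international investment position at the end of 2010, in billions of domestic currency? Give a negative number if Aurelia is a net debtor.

2673.0

With no valuation effects, change in NIIP = current account = -76.3
End-of-year NIIP = 2749.3 + (-76.3) = 2673.0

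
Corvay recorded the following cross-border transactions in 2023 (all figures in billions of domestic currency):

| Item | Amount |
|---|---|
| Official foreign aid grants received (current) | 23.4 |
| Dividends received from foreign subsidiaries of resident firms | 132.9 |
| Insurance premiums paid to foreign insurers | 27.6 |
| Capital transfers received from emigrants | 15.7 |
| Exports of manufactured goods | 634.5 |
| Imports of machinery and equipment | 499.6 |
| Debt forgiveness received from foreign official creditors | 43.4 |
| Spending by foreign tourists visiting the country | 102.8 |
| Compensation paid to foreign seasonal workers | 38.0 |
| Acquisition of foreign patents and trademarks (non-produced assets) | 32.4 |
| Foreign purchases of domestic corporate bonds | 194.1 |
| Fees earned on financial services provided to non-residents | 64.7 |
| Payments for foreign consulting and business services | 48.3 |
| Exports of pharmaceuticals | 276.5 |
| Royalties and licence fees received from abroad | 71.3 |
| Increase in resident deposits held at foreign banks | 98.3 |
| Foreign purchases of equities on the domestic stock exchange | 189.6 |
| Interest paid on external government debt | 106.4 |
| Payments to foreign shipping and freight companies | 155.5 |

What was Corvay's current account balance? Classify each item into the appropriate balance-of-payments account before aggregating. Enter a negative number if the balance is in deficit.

430.7

Goods: 634.5 - 499.6 + 276.5 = 411.4
Services: -27.6 + 64.7 - 155.5 - 48.3 + 71.3 + 102.8 = 7.4
Primary income: -38.0 + 132.9 - 106.4 = -11.5
Secondary income: 23.4
Current account = 411.4 + 7.4 + (-11.5) + 23.4 = 430.7
(Excluded from the current account — capital account: capital transfers received from emigrants 15.7, debt forgiveness received from foreign official creditors 43.4, acquisition of foreign patents and trademarks (non-produced assets) 32.4; financial account: foreign purchases of domestic corporate bonds 194.1, increase in resident deposits held at foreign banks 98.3, foreign purchases of equities on the domestic stock exchange 189.6.)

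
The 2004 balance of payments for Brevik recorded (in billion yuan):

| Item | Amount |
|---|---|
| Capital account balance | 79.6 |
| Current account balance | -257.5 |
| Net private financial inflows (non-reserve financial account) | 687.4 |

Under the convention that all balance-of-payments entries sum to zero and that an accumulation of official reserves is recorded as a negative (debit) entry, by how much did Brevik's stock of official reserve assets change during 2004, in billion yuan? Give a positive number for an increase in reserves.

509.5

Official reserve transactions balance = -((-257.5) + 79.6 + 687.4) = -509.5
An accumulation of reserves is recorded as a debit (negative entry), so the change in the stock of reserves is the negative of that balance.
Change in official reserves = -(-509.5) = 509.5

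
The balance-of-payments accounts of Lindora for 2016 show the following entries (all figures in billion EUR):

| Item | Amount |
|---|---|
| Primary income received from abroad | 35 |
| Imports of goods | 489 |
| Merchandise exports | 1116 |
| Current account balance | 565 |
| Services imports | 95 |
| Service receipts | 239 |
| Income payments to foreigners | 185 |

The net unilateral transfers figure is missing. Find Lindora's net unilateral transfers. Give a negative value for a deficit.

Current account = goods balance + services balance + net primary income + net secondary income
Sum of the known components = 621
Net unilateral transfers = CA - (known components) = 565 - 621 = -56

-56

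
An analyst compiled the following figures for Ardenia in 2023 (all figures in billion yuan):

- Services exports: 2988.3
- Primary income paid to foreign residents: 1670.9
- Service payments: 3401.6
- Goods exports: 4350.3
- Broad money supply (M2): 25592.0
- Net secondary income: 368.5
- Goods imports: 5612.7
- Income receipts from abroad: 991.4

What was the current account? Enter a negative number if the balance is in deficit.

Goods balance = 4350.3 - 5612.7 = -1262.4
Services balance = 2988.3 - 3401.6 = -413.3
Trade balance (goods + services) = -1262.4 + (-413.3) = -1675.7
Net primary income = 991.4 - 1670.9 = -679.5
Net secondary income = 368.5
Current account = -1675.7 + (-679.5) + 368.5 = -1986.7

-1986.7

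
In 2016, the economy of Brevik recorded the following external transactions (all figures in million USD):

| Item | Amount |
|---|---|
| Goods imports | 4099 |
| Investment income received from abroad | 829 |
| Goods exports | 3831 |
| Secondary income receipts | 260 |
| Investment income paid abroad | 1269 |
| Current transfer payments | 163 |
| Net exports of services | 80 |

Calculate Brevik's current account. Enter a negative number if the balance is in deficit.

-531

Goods balance = 3831 - 4099 = -268
Services balance = 80
Trade balance (goods + services) = -268 + 80 = -188
Net primary income = 829 - 1269 = -440
Net secondary income = 260 - 163 = 97
Current account = -188 + (-440) + 97 = -531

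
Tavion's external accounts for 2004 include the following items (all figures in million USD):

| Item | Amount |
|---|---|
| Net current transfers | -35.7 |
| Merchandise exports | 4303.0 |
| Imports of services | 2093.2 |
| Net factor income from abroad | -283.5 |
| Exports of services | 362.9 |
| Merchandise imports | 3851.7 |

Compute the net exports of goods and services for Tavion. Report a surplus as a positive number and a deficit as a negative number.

-1279.0

Goods balance = 4303.0 - 3851.7 = 451.3
Services balance = 362.9 - 2093.2 = -1730.3
Trade balance (goods + services) = 451.3 + (-1730.3) = -1279.0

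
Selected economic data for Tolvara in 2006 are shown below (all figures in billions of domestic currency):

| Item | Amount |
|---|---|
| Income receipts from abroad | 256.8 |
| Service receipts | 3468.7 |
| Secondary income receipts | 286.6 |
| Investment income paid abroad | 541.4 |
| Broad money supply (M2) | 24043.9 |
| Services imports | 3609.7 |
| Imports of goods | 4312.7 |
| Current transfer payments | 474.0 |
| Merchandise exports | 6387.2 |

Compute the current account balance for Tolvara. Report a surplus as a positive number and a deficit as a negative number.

Goods balance = 6387.2 - 4312.7 = 2074.5
Services balance = 3468.7 - 3609.7 = -141.0
Trade balance (goods + services) = 2074.5 + (-141.0) = 1933.5
Net primary income = 256.8 - 541.4 = -284.6
Net secondary income = 286.6 - 474.0 = -187.4
Current account = 1933.5 + (-284.6) + (-187.4) = 1461.5

1461.5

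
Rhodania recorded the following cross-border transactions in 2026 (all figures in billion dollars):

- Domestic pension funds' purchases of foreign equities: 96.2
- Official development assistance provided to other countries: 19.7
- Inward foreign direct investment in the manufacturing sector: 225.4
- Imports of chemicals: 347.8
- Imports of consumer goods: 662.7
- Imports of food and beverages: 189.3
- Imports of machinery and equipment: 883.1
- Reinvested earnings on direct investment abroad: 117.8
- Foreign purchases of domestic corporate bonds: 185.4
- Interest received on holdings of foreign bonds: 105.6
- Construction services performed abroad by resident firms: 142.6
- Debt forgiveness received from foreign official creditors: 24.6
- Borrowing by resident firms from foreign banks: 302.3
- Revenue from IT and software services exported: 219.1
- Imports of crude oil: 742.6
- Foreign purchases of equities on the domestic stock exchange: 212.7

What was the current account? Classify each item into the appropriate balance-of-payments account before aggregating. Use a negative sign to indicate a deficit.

Goods: -662.7 - 742.6 - 883.1 - 347.8 - 189.3 = -2825.5
Services: 142.6 + 219.1 = 361.7
Primary income: 105.6 + 117.8 = 223.4
Secondary income: -19.7
Current account = (-2825.5) + 361.7 + 223.4 + (-19.7) = -2260.1
(Excluded from the current account — financial account: domestic pension funds' purchases of foreign equities 96.2, inward foreign direct investment in the manufacturing sector 225.4, foreign purchases of domestic corporate bonds 185.4, borrowing by resident firms from foreign banks 302.3, foreign purchases of equities on the domestic stock exchange 212.7; capital account: debt forgiveness received from foreign official creditors 24.6.)

-2260.1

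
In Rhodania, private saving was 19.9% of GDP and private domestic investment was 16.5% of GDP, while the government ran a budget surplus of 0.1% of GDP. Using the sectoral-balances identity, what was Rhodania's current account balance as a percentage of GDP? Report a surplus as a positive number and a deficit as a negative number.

3.5

By the sectoral-balances identity, CA = (S_private - I) + (T - G).
Private balance = 19.9 - 16.5 = 3.4
Government balance (T - G) = 0.1
CA = 3.4 + 0.1 = 3.5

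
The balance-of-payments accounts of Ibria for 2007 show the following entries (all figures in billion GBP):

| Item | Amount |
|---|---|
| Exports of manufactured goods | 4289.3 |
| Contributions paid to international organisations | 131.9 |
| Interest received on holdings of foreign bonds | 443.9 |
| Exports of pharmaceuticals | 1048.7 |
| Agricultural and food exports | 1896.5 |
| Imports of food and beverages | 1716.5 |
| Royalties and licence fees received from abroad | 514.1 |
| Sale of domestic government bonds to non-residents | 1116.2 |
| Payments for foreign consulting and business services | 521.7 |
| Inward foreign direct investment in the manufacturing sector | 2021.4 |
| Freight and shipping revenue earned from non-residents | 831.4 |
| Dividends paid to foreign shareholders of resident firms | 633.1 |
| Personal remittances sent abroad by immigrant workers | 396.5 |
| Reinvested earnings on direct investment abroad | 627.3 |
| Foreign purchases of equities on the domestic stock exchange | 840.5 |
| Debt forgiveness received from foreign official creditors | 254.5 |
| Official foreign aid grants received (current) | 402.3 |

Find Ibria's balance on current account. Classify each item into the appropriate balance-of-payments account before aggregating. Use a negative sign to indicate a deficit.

Goods: 1048.7 + 1896.5 + 4289.3 - 1716.5 = 5518.0
Services: -521.7 + 514.1 + 831.4 = 823.8
Primary income: 627.3 + 443.9 - 633.1 = 438.1
Secondary income: -131.9 - 396.5 + 402.3 = -126.1
Current account = 5518.0 + 823.8 + 438.1 + (-126.1) = 6653.8
(Excluded from the current account — financial account: sale of domestic government bonds to non-residents 1116.2, inward foreign direct investment in the manufacturing sector 2021.4, foreign purchases of equities on the domestic stock exchange 840.5; capital account: debt forgiveness received from foreign official creditors 254.5.)

6653.8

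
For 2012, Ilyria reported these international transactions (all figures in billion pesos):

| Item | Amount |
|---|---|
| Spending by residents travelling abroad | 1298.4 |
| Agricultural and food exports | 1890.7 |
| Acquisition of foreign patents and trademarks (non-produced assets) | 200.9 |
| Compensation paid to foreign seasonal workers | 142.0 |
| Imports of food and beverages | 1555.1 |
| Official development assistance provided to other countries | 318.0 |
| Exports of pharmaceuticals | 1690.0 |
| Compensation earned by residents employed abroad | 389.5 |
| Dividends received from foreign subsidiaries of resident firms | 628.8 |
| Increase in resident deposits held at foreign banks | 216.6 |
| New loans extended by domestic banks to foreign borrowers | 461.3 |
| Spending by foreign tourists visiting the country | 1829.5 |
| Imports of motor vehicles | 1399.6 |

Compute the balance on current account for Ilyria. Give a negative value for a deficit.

Goods: 1890.7 + 1690.0 - 1555.1 - 1399.6 = 626.0
Services: 1829.5 - 1298.4 = 531.1
Primary income: -142.0 + 628.8 + 389.5 = 876.3
Secondary income: -318.0
Current account = 626.0 + 531.1 + 876.3 + (-318.0) = 1715.4
(Excluded from the current account — capital account: acquisition of foreign patents and trademarks (non-produced assets) 200.9; financial account: increase in resident deposits held at foreign banks 216.6, new loans extended by domestic banks to foreign borrowers 461.3.)

1715.4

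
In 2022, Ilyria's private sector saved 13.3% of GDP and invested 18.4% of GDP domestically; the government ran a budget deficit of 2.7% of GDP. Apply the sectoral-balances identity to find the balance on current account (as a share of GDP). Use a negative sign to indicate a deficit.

By the sectoral-balances identity, CA = (S_private - I) + (T - G).
Private balance = 13.3 - 18.4 = -5.1
Government balance (T - G) = -2.7
CA = -5.1 + (-2.7) = -7.8

-7.8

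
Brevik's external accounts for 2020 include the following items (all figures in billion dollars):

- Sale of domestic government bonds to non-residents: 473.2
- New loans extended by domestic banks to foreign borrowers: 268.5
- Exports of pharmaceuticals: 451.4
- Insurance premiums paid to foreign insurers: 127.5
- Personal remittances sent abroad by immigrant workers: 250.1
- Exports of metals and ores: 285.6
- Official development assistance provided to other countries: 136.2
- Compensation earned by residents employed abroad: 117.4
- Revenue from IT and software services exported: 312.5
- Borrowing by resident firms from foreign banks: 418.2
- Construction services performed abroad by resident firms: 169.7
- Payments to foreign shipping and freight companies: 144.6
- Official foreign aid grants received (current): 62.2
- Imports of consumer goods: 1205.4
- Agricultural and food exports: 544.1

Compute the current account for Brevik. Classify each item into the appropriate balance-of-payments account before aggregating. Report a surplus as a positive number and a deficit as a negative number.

79.1

Goods: 451.4 + 285.6 - 1205.4 + 544.1 = 75.7
Services: -127.5 + 169.7 - 144.6 + 312.5 = 210.1
Primary income: 117.4
Secondary income: -250.1 - 136.2 + 62.2 = -324.1
Current account = 75.7 + 210.1 + 117.4 + (-324.1) = 79.1
(Excluded from the current account — financial account: sale of domestic government bonds to non-residents 473.2, new loans extended by domestic banks to foreign borrowers 268.5, borrowing by resident firms from foreign banks 418.2.)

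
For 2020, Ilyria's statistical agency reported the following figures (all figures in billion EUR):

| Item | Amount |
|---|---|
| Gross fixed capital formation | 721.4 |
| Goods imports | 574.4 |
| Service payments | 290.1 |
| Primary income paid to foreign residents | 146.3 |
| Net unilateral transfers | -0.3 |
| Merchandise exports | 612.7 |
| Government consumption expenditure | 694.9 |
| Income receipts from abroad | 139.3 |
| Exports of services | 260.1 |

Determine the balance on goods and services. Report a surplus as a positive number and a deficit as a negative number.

8.3

Goods balance = 612.7 - 574.4 = 38.3
Services balance = 260.1 - 290.1 = -30.0
Trade balance (goods + services) = 38.3 + (-30.0) = 8.3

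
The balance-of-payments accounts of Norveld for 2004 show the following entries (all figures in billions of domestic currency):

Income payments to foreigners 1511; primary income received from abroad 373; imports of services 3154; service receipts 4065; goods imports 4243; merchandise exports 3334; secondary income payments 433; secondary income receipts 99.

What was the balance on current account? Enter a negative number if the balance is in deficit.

-1470

Goods balance = 3334 - 4243 = -909
Services balance = 4065 - 3154 = 911
Trade balance (goods + services) = -909 + 911 = 2
Net primary income = 373 - 1511 = -1138
Net secondary income = 99 - 433 = -334
Current account = 2 + (-1138) + (-334) = -1470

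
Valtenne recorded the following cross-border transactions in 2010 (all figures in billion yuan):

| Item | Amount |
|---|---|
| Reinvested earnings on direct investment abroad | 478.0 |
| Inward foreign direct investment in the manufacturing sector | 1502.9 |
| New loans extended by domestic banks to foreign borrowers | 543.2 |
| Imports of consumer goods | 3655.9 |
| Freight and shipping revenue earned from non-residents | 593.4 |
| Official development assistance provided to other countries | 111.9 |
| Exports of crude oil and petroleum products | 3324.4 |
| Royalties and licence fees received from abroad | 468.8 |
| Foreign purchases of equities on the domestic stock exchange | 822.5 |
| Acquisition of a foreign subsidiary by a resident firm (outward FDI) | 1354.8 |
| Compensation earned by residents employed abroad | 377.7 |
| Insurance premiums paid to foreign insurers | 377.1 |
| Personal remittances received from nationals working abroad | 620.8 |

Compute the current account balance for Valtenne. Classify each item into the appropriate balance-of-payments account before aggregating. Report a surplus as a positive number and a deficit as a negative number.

Goods: 3324.4 - 3655.9 = -331.5
Services: 593.4 - 377.1 + 468.8 = 685.1
Primary income: 377.7 + 478.0 = 855.7
Secondary income: -111.9 + 620.8 = 508.9
Current account = (-331.5) + 685.1 + 855.7 + 508.9 = 1718.2
(Excluded from the current account — financial account: inward foreign direct investment in the manufacturing sector 1502.9, new loans extended by domestic banks to foreign borrowers 543.2, foreign purchases of equities on the domestic stock exchange 822.5, acquisition of a foreign subsidiary by a resident firm (outward FDI) 1354.8.)

1718.2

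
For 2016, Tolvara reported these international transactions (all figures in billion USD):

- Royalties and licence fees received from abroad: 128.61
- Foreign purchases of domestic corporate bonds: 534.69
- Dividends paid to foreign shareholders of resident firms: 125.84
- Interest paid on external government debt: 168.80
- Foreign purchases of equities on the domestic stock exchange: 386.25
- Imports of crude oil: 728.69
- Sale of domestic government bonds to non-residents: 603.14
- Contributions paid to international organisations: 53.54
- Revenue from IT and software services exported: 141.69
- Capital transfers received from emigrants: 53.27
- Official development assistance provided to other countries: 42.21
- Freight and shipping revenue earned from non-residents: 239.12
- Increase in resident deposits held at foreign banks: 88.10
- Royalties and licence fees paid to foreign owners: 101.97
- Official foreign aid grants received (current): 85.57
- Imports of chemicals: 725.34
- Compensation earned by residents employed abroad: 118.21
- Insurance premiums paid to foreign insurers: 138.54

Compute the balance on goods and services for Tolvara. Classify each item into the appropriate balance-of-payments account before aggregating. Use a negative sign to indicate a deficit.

-1185.12

Goods: -728.69 - 725.34 = -1454.03
Services: 141.69 + 239.12 + 128.61 - 138.54 - 101.97 = 268.91
Trade balance = -1454.03 + 268.91 = -1185.12
(Excluded from the trade balance — financial account: foreign purchases of domestic corporate bonds 534.69, foreign purchases of equities on the domestic stock exchange 386.25, sale of domestic government bonds to non-residents 603.14, increase in resident deposits held at foreign banks 88.10; primary income: dividends paid to foreign shareholders of resident firms 125.84, interest paid on external government debt 168.80, compensation earned by residents employed abroad 118.21; secondary income: contributions paid to international organisations 53.54, official development assistance provided to other countries 42.21, official foreign aid grants received (current) 85.57; capital account: capital transfers received from emigrants 53.27.)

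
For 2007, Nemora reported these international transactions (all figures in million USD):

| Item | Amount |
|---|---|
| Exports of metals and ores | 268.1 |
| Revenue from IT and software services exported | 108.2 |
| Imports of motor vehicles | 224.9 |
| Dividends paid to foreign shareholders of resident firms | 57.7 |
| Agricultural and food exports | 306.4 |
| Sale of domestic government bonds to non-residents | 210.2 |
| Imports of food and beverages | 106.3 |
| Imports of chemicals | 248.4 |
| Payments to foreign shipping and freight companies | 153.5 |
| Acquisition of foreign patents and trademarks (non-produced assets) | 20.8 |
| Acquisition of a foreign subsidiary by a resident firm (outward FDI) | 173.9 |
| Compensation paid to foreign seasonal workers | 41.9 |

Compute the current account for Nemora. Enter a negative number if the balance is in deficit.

Goods: -224.9 + 268.1 - 248.4 - 106.3 + 306.4 = -5.1
Services: 108.2 - 153.5 = -45.3
Primary income: -41.9 - 57.7 = -99.6
Current account = (-5.1) + (-45.3) + (-99.6) = -150.0
(Excluded from the current account — financial account: sale of domestic government bonds to non-residents 210.2, acquisition of a foreign subsidiary by a resident firm (outward FDI) 173.9; capital account: acquisition of foreign patents and trademarks (non-produced assets) 20.8.)

-150.0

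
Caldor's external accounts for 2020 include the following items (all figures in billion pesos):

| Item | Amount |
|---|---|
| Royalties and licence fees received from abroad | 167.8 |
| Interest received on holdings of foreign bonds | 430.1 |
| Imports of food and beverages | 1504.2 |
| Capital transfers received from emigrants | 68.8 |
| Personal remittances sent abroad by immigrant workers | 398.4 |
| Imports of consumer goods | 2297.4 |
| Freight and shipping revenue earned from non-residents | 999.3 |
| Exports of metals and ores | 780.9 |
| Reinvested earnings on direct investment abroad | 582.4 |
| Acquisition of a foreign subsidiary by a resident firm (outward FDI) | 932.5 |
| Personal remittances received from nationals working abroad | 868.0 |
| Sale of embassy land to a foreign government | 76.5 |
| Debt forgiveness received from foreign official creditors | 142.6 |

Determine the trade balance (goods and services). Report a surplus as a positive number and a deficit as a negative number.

-1853.6

Goods: -2297.4 - 1504.2 + 780.9 = -3020.7
Services: 999.3 + 167.8 = 1167.1
Trade balance = -3020.7 + 1167.1 = -1853.6
(Excluded from the trade balance — primary income: interest received on holdings of foreign bonds 430.1, reinvested earnings on direct investment abroad 582.4; capital account: capital transfers received from emigrants 68.8, sale of embassy land to a foreign government 76.5, debt forgiveness received from foreign official creditors 142.6; secondary income: personal remittances sent abroad by immigrant workers 398.4, personal remittances received from nationals working abroad 868.0; financial account: acquisition of a foreign subsidiary by a resident firm (outward FDI) 932.5.)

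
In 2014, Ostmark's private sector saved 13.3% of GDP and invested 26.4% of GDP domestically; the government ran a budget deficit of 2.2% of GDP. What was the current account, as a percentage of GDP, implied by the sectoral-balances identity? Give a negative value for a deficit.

By the sectoral-balances identity, CA = (S_private - I) + (T - G).
Private balance = 13.3 - 26.4 = -13.1
Government balance (T - G) = -2.2
CA = -13.1 + (-2.2) = -15.3

-15.3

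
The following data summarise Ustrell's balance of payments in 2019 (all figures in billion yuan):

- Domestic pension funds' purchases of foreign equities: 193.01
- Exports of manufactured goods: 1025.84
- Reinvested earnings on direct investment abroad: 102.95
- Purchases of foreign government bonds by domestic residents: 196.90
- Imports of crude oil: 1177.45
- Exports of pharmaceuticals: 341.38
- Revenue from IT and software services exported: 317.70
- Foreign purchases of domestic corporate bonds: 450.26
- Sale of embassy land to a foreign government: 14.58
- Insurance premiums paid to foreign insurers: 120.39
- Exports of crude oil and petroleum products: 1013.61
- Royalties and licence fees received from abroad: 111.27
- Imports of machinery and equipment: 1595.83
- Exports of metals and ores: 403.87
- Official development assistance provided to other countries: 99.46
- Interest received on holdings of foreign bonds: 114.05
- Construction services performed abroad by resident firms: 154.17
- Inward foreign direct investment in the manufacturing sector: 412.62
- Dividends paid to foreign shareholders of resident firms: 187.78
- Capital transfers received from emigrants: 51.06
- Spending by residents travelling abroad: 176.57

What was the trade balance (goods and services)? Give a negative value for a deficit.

Goods: 1013.61 - 1595.83 + 341.38 + 1025.84 - 1177.45 + 403.87 = 11.42
Services: 154.17 + 111.27 - 176.57 - 120.39 + 317.70 = 286.18
Trade balance = 11.42 + 286.18 = 297.60
(Excluded from the trade balance — financial account: domestic pension funds' purchases of foreign equities 193.01, purchases of foreign government bonds by domestic residents 196.90, foreign purchases of domestic corporate bonds 450.26, inward foreign direct investment in the manufacturing sector 412.62; primary income: reinvested earnings on direct investment abroad 102.95, interest received on holdings of foreign bonds 114.05, dividends paid to foreign shareholders of resident firms 187.78; capital account: sale of embassy land to a foreign government 14.58, capital transfers received from emigrants 51.06; secondary income: official development assistance provided to other countries 99.46.)

297.60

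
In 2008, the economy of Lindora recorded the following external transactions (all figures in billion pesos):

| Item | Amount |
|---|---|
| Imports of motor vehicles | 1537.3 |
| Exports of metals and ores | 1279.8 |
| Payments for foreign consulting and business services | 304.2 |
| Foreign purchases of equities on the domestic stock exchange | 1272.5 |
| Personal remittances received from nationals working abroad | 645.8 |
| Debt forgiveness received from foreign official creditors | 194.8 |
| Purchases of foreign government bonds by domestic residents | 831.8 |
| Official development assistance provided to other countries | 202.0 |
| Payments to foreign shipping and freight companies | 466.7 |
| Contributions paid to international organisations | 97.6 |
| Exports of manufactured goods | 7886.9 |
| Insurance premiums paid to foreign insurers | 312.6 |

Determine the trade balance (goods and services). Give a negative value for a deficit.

6545.9

Goods: 7886.9 - 1537.3 + 1279.8 = 7629.4
Services: -312.6 - 304.2 - 466.7 = -1083.5
Trade balance = 7629.4 + (-1083.5) = 6545.9
(Excluded from the trade balance — financial account: foreign purchases of equities on the domestic stock exchange 1272.5, purchases of foreign government bonds by domestic residents 831.8; secondary income: personal remittances received from nationals working abroad 645.8, official development assistance provided to other countries 202.0, contributions paid to international organisations 97.6; capital account: debt forgiveness received from foreign official creditors 194.8.)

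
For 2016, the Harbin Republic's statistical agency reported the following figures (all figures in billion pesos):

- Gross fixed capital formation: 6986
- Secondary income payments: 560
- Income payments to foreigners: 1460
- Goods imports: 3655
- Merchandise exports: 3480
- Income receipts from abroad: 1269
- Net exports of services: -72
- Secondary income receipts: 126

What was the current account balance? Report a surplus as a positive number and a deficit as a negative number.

-872

Goods balance = 3480 - 3655 = -175
Services balance = -72
Trade balance (goods + services) = -175 + (-72) = -247
Net primary income = 1269 - 1460 = -191
Net secondary income = 126 - 560 = -434
Current account = -247 + (-191) + (-434) = -872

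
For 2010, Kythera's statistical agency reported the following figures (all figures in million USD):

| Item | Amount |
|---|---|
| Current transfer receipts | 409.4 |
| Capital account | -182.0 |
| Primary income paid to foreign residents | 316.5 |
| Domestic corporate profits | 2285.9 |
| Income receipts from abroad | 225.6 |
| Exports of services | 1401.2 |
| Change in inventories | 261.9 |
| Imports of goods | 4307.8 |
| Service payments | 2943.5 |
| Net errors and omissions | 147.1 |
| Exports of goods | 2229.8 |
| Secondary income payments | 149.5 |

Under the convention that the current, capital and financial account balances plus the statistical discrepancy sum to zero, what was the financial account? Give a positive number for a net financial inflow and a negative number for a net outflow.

Goods balance = 2229.8 - 4307.8 = -2078.0
Services balance = 1401.2 - 2943.5 = -1542.3
Trade balance (goods + services) = -2078.0 + (-1542.3) = -3620.3
Net primary income = 225.6 - 316.5 = -90.9
Net secondary income = 409.4 - 149.5 = 259.9
Current account = -3620.3 + (-90.9) + 259.9 = -3451.3
Financial account = -(-3451.3 + (-182.0) + 147.1) = 3486.2

3486.2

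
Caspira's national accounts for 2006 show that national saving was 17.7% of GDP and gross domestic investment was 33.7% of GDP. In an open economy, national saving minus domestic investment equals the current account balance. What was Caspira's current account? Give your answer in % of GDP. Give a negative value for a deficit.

-16.0

S - I = CA (net lending to the rest of the world).
CA = S - I = 17.7 - 33.7 = -16.0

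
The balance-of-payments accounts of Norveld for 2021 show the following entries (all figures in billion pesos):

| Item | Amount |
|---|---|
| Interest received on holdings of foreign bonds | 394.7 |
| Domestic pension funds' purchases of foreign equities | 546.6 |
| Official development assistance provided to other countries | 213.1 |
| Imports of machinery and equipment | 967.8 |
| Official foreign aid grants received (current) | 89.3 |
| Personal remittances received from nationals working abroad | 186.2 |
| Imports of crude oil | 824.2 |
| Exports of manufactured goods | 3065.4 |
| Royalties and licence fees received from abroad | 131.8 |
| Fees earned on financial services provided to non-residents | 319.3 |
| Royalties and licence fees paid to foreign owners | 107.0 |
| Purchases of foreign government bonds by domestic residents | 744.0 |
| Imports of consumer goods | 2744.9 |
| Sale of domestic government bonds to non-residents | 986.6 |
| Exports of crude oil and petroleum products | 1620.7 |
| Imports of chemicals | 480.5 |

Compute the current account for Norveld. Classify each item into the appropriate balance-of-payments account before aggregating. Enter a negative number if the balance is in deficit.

469.9

Goods: 3065.4 - 967.8 - 2744.9 - 480.5 - 824.2 + 1620.7 = -331.3
Services: 319.3 - 107.0 + 131.8 = 344.1
Primary income: 394.7
Secondary income: 89.3 + 186.2 - 213.1 = 62.4
Current account = (-331.3) + 344.1 + 394.7 + 62.4 = 469.9
(Excluded from the current account — financial account: domestic pension funds' purchases of foreign equities 546.6, purchases of foreign government bonds by domestic residents 744.0, sale of domestic government bonds to non-residents 986.6.)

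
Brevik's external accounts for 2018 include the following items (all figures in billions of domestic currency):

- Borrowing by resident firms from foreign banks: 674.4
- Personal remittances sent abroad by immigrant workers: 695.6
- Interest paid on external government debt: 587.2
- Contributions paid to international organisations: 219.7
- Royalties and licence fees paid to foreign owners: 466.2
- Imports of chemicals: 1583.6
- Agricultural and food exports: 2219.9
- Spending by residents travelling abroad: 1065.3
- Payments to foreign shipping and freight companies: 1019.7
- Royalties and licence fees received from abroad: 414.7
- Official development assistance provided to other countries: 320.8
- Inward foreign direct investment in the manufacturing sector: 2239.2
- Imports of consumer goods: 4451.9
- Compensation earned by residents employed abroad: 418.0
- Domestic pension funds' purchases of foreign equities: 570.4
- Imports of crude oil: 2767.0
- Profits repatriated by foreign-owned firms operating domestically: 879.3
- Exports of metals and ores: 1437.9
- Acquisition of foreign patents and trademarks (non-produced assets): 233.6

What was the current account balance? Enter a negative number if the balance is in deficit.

Goods: -1583.6 - 2767.0 - 4451.9 + 2219.9 + 1437.9 = -5144.7
Services: -1019.7 - 466.2 + 414.7 - 1065.3 = -2136.5
Primary income: -879.3 - 587.2 + 418.0 = -1048.5
Secondary income: -219.7 - 320.8 - 695.6 = -1236.1
Current account = (-5144.7) + (-2136.5) + (-1048.5) + (-1236.1) = -9565.8
(Excluded from the current account — financial account: borrowing by resident firms from foreign banks 674.4, inward foreign direct investment in the manufacturing sector 2239.2, domestic pension funds' purchases of foreign equities 570.4; capital account: acquisition of foreign patents and trademarks (non-produced assets) 233.6.)

-9565.8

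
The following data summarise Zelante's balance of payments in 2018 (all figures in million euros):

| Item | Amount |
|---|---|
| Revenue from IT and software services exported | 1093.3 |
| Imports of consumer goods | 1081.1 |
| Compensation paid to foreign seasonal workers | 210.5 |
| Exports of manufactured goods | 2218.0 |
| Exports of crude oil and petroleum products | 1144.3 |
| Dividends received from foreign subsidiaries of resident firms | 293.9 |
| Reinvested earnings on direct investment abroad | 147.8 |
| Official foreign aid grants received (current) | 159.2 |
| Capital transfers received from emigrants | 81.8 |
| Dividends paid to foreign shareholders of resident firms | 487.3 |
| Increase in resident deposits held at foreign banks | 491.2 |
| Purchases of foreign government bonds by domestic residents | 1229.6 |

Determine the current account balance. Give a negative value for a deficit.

Goods: -1081.1 + 1144.3 + 2218.0 = 2281.2
Services: 1093.3
Primary income: -210.5 + 293.9 + 147.8 - 487.3 = -256.1
Secondary income: 159.2
Current account = 2281.2 + 1093.3 + (-256.1) + 159.2 = 3277.6
(Excluded from the current account — capital account: capital transfers received from emigrants 81.8; financial account: increase in resident deposits held at foreign banks 491.2, purchases of foreign government bonds by domestic residents 1229.6.)

3277.6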